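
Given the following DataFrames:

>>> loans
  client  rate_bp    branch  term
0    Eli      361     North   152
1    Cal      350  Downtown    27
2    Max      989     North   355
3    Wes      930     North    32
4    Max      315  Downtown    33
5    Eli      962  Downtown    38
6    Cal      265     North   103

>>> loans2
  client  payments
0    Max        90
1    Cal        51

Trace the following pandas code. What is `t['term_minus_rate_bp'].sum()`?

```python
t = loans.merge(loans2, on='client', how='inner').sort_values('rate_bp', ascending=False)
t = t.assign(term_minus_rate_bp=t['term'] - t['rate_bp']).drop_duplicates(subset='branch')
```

-957

merge on 'client' (how='inner') → 4 rows:
  client  rate_bp    branch  term  payments
0    Cal      350  Downtown    27        51
1    Max      989     North   355        90
2    Max      315  Downtown    33        90
3    Cal      265     North   103        51
sort by rate_bp descending:
  client  rate_bp    branch  term  payments
1    Max      989     North   355        90
0    Cal      350  Downtown    27        51
2    Max      315  Downtown    33        90
3    Cal      265     North   103        51
add column term_minus_rate_bp = t['term'] - t['rate_bp']:
  client  rate_bp    branch  term  payments  term_minus_rate_bp
1    Max      989     North   355        90                -634
0    Cal      350  Downtown    27        51                -323
2    Max      315  Downtown    33        90                -282
3    Cal      265     North   103        51                -162
drop duplicate branch (keep=first):
  client  rate_bp    branch  term  payments  term_minus_rate_bp
1    Max      989     North   355        90                -634
0    Cal      350  Downtown    27        51                -323
Taking the sum of column 'term_minus_rate_bp' gives -957.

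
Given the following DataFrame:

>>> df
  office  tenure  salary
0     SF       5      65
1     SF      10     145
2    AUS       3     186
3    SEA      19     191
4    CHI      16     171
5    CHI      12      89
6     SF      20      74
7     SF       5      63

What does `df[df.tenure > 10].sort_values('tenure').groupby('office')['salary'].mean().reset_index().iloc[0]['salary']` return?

filter rows where tenure > 10:
  office  tenure  salary
3    SEA      19     191
4    CHI      16     171
5    CHI      12      89
6     SF      20      74
sort by tenure:
  office  tenure  salary
5    CHI      12      89
4    CHI      16     171
3    SEA      19     191
6     SF      20      74
group by office, mean of salary:
office
CHI    130.0
SEA    191.0
SF      74.0
Name: salary, dtype: float64
reset_index():
  office  salary
0    CHI   130.0
1    SEA   191.0
2     SF    74.0

130.0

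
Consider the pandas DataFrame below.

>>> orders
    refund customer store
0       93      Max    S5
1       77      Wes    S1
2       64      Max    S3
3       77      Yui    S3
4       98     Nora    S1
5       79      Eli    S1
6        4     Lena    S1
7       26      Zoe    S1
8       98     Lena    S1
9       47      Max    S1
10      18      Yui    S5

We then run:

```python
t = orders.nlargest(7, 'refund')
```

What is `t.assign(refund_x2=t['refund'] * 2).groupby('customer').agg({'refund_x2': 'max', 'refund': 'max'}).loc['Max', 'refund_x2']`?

186

take 7 rows with largest refund:
   refund customer store
4      98     Nora    S1
8      98     Lena    S1
0      93      Max    S5
5      79      Eli    S1
1      77      Wes    S1
3      77      Yui    S3
2      64      Max    S3
add column refund_x2 = t['refund'] * 2:
   refund customer store  refund_x2
4      98     Nora    S1        196
8      98     Lena    S1        196
0      93      Max    S5        186
5      79      Eli    S1        158
1      77      Wes    S1        154
3      77      Yui    S3        154
2      64      Max    S3        128
group by customer: max(refund_x2), max(refund):
          refund_x2  refund
customer                   
Eli             158      79
Lena            196      98
Max             186      93
Nora            196      98
Wes             154      77
Yui             154      77
Hence 186.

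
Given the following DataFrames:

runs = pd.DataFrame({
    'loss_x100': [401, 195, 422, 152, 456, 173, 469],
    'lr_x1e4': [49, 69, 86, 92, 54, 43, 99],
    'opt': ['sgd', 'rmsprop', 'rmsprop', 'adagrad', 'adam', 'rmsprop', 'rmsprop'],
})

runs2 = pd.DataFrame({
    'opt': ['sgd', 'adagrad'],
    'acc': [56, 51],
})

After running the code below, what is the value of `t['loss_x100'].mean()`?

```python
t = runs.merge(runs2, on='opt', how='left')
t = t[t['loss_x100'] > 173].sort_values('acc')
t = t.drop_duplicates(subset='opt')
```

merge on 'opt' (how='left') → 7 rows:
   loss_x100  lr_x1e4      opt   acc
0        401       49      sgd  56.0
1        195       69  rmsprop   NaN
2        422       86  rmsprop   NaN
3        152       92  adagrad  51.0
4        456       54     adam   NaN
5        173       43  rmsprop   NaN
6        469       99  rmsprop   NaN
filter rows where loss_x100 > 173:
   loss_x100  lr_x1e4      opt   acc
0        401       49      sgd  56.0
1        195       69  rmsprop   NaN
2        422       86  rmsprop   NaN
4        456       54     adam   NaN
6        469       99  rmsprop   NaN
sort by acc:
   loss_x100  lr_x1e4      opt   acc
0        401       49      sgd  56.0
1        195       69  rmsprop   NaN
2        422       86  rmsprop   NaN
4        456       54     adam   NaN
6        469       99  rmsprop   NaN
drop duplicate opt (keep=first):
   loss_x100  lr_x1e4      opt   acc
0        401       49      sgd  56.0
1        195       69  rmsprop   NaN
4        456       54     adam   NaN
Hence 350.666666667.

350.666666667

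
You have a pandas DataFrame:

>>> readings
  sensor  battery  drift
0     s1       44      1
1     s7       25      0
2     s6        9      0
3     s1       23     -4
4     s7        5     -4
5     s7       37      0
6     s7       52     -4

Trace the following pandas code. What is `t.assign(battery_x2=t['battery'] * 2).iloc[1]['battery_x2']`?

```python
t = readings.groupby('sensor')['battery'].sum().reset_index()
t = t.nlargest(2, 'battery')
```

group by sensor, sum of battery:
sensor
s1     67
s6      9
s7    119
Name: battery, dtype: int64
reset_index():
  sensor  battery
0     s1       67
1     s6        9
2     s7      119
take 2 rows with largest battery:
  sensor  battery
2     s7      119
0     s1       67
add column battery_x2 = t['battery'] * 2:
  sensor  battery  battery_x2
2     s7      119         238
0     s1       67         134
Finally, value at position 1, column 'battery_x2' = 134.

134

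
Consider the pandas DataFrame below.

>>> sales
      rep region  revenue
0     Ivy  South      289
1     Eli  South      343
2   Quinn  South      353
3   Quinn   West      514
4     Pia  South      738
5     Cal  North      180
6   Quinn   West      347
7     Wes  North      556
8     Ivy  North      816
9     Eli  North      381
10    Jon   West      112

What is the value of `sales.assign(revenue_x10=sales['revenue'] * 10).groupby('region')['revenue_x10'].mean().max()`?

4832.5

add column revenue_x10 = sales['revenue'] * 10:
      rep region  revenue  revenue_x10
0     Ivy  South      289         2890
1     Eli  South      343         3430
2   Quinn  South      353         3530
3   Quinn   West      514         5140
4     Pia  South      738         7380
5     Cal  North      180         1800
6   Quinn   West      347         3470
7     Wes  North      556         5560
8     Ivy  North      816         8160
9     Eli  North      381         3810
10    Jon   West      112         1120
group by region, mean of revenue_x10:
region
North    4832.500000
South    4307.500000
West     3243.333333
Name: revenue_x10, dtype: float64
The max of the resulting series is 4832.5.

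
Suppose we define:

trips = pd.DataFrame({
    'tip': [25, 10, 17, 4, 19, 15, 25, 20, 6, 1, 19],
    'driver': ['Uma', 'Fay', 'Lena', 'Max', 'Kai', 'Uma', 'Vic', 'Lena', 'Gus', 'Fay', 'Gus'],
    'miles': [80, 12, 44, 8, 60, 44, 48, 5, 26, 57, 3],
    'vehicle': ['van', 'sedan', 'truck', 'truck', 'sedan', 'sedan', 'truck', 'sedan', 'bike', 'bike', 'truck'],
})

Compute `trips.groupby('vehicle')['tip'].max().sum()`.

76

group by vehicle, max of tip:
vehicle
bike      6
sedan    20
truck    25
van      25
Name: tip, dtype: int64
Taking the sum of the resulting series gives 76.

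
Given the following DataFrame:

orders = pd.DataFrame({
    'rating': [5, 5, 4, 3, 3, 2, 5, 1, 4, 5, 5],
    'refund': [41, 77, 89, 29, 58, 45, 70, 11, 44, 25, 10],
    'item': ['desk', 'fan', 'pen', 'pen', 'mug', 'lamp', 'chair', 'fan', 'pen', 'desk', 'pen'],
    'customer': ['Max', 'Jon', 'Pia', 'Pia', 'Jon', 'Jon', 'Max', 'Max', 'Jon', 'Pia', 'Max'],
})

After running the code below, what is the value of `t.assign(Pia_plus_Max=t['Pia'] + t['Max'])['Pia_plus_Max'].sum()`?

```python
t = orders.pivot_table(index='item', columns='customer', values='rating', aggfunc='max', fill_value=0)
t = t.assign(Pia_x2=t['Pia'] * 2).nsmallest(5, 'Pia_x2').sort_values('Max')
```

15

pivot: rows=item, cols=customer, max(rating):
customer  Jon  Max  Pia
item                   
chair       0    5    0
desk        0    5    5
fan         5    1    0
lamp        2    0    0
mug         3    0    0
pen         4    5    4
add column Pia_x2 = t['Pia'] * 2:
customer  Jon  Max  Pia  Pia_x2
item                           
chair       0    5    0       0
desk        0    5    5      10
fan         5    1    0       0
lamp        2    0    0       0
mug         3    0    0       0
pen         4    5    4       8
take 5 rows with smallest Pia_x2:
customer  Jon  Max  Pia  Pia_x2
item                           
chair       0    5    0       0
fan         5    1    0       0
lamp        2    0    0       0
mug         3    0    0       0
pen         4    5    4       8
sort by Max:
customer  Jon  Max  Pia  Pia_x2
item                           
lamp        2    0    0       0
mug         3    0    0       0
fan         5    1    0       0
chair       0    5    0       0
pen         4    5    4       8
add column Pia_plus_Max = t['Pia'] + t['Max']:
customer  Jon  Max  Pia  Pia_x2  Pia_plus_Max
item                                         
lamp        2    0    0       0             0
mug         3    0    0       0             0
fan         5    1    0       0             1
chair       0    5    0       0             5
pen         4    5    4       8             9
Finally, sum of column 'Pia_plus_Max' = 15.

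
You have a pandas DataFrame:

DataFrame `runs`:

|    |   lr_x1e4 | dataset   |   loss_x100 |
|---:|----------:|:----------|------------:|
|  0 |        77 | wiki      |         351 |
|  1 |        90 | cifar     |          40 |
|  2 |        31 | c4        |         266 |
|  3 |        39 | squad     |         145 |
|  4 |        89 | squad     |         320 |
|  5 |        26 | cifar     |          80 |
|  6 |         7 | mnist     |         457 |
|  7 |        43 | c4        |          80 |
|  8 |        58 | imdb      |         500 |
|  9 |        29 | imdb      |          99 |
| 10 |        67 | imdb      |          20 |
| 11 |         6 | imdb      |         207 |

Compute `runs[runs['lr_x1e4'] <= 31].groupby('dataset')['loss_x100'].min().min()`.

80

filter rows where lr_x1e4 <= 31:
    lr_x1e4 dataset  loss_x100
2        31      c4        266
5        26   cifar         80
6         7   mnist        457
9        29    imdb         99
11        6    imdb        207
group by dataset, min of loss_x100:
dataset
c4       266
cifar     80
imdb      99
mnist    457
Name: loss_x100, dtype: int64
min of the resulting series → 80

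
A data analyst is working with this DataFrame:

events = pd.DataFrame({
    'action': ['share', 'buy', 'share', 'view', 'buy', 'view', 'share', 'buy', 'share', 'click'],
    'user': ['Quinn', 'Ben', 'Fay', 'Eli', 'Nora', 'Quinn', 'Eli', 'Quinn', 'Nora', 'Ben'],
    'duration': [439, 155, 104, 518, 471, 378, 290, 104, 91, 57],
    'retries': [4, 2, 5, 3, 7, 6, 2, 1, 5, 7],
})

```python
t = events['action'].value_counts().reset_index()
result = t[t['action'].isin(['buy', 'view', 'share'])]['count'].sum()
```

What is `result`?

value_counts of action:
action
share    4
buy      3
view     2
click    1
Name: count, dtype: int64
reset_index():
  action  count
0  share      4
1    buy      3
2   view      2
3  click      1
filter rows where action in ['buy', 'view', 'share']:
  action  count
0  share      4
1    buy      3
2   view      2
The sum of column 'count' is 9.

9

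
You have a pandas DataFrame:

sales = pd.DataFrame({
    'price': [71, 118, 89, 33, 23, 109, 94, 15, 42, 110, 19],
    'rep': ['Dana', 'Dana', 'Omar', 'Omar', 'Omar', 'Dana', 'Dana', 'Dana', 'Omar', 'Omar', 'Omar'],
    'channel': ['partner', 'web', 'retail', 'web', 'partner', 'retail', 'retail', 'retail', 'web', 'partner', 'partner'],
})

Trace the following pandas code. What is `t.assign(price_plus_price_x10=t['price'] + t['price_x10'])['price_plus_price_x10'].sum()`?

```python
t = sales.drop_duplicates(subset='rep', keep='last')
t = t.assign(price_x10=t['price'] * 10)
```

drop duplicate rep (keep=last):
    price   rep  channel
7      15  Dana   retail
10     19  Omar  partner
add column price_x10 = t['price'] * 10:
    price   rep  channel  price_x10
7      15  Dana   retail        150
10     19  Omar  partner        190
add column price_plus_price_x10 = t['price'] + t['price_x10']:
    price   rep  channel  price_x10  price_plus_price_x10
7      15  Dana   retail        150                   165
10     19  Omar  partner        190                   209

374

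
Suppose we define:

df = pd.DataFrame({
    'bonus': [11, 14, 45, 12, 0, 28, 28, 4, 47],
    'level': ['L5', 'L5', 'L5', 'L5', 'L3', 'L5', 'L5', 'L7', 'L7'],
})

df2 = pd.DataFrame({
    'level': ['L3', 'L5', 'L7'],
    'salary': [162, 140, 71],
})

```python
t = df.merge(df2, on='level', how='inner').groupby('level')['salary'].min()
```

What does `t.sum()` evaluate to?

merge on 'level' (how='inner') → 9 rows:
   bonus level  salary
0     11    L5     140
1     14    L5     140
2     45    L5     140
3     12    L5     140
4      0    L3     162
5     28    L5     140
6     28    L5     140
7      4    L7      71
8     47    L7      71
group by level, min of salary:
level
L3    162
L5    140
L7     71
Name: salary, dtype: int64
Hence 373.

373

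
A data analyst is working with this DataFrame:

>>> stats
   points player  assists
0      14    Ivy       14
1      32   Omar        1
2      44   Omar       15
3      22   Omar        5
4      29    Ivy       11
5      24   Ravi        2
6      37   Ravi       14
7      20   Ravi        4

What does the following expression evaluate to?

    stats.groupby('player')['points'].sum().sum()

group by player, sum of points:
player
Ivy     43
Omar    98
Ravi    81
Name: points, dtype: int64
The sum of the resulting series is 222.

222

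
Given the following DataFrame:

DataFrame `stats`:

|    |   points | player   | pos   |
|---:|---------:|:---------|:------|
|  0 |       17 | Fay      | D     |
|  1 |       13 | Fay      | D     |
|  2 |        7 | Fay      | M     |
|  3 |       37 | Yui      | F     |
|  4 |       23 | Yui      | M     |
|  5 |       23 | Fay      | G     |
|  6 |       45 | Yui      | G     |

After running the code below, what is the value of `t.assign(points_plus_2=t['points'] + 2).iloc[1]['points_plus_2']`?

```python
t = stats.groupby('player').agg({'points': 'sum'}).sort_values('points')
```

group by player, sum of points:
        points
player        
Fay         60
Yui        105
sort by points:
        points
player        
Fay         60
Yui        105
add column points_plus_2 = t['points'] + 2:
        points  points_plus_2
player                       
Fay         60             62
Yui        105            107
So iloc[1]['points_plus_2'] = 107.

107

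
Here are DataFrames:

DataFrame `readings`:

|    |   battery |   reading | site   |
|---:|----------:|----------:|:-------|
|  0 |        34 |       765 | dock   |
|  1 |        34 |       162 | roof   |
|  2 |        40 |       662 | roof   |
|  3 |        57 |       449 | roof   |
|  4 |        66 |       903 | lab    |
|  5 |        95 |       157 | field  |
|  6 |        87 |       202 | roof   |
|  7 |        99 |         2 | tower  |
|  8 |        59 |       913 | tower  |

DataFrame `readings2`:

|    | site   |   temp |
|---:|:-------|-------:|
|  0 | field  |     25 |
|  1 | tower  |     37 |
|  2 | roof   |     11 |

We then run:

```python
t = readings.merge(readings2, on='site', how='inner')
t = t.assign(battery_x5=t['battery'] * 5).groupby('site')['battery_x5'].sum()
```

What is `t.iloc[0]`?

merge on 'site' (how='inner') → 7 rows:
   battery  reading   site  temp
0       34      162   roof    11
1       40      662   roof    11
2       57      449   roof    11
3       95      157  field    25
4       87      202   roof    11
5       99        2  tower    37
6       59      913  tower    37
add column battery_x5 = t['battery'] * 5:
   battery  reading   site  temp  battery_x5
0       34      162   roof    11         170
1       40      662   roof    11         200
2       57      449   roof    11         285
3       95      157  field    25         475
4       87      202   roof    11         435
5       99        2  tower    37         495
6       59      913  tower    37         295
group by site, sum of battery_x5:
site
field     475
roof     1090
tower     790
Name: battery_x5, dtype: int64
The value at position 0 is 475.

475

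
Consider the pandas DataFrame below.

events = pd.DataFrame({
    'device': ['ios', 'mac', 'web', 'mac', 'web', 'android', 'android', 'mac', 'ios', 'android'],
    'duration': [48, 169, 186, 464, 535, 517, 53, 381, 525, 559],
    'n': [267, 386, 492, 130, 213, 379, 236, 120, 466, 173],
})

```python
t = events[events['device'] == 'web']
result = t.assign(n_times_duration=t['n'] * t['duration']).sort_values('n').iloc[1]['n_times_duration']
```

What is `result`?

filter rows where device == 'web':
  device  duration    n
2    web       186  492
4    web       535  213
add column n_times_duration = t['n'] * t['duration']:
  device  duration    n  n_times_duration
2    web       186  492             91512
4    web       535  213            113955
sort by n:
  device  duration    n  n_times_duration
4    web       535  213            113955
2    web       186  492             91512

91512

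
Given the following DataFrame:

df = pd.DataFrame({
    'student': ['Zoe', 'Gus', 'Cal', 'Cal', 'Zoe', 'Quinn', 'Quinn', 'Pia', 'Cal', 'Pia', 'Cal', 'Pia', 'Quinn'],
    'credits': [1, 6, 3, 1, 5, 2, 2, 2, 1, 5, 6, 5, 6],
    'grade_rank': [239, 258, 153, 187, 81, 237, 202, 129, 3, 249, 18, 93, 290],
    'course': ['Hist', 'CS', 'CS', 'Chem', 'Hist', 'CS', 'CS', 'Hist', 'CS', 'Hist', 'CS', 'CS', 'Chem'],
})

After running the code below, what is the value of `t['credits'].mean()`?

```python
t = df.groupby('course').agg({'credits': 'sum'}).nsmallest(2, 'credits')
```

10.0

group by course, sum of credits:
        credits
course         
CS           25
Chem          7
Hist         13
take 2 rows with smallest credits:
        credits
course         
Chem          7
Hist         13
So mean() = 10.0.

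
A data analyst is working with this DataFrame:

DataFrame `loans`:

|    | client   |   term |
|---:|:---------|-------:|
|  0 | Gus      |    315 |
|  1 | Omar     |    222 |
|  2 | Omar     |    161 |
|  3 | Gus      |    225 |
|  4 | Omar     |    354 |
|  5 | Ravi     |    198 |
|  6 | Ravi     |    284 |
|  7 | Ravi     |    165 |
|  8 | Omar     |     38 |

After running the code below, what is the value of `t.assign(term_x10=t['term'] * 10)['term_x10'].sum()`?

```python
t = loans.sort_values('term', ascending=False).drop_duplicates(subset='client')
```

sort by term descending:
  client  term
4   Omar   354
0    Gus   315
6   Ravi   284
3    Gus   225
1   Omar   222
5   Ravi   198
7   Ravi   165
2   Omar   161
8   Omar    38
drop duplicate client (keep=first):
  client  term
4   Omar   354
0    Gus   315
6   Ravi   284
add column term_x10 = t['term'] * 10:
  client  term  term_x10
4   Omar   354      3540
0    Gus   315      3150
6   Ravi   284      2840

9530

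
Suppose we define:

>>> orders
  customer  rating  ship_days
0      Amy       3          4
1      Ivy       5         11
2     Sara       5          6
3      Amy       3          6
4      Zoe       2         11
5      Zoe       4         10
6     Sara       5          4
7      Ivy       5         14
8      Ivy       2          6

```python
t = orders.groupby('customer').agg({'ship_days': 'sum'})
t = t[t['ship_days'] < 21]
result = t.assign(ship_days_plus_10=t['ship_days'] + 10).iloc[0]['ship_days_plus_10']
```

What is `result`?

20

group by customer, sum of ship_days:
          ship_days
customer           
Amy              10
Ivy              31
Sara             10
Zoe              21
filter rows where ship_days < 21:
          ship_days
customer           
Amy              10
Sara             10
add column ship_days_plus_10 = t['ship_days'] + 10:
          ship_days  ship_days_plus_10
customer                              
Amy              10                 20
Sara             10                 20
Taking the value at position 0, column 'ship_days_plus_10' gives 20.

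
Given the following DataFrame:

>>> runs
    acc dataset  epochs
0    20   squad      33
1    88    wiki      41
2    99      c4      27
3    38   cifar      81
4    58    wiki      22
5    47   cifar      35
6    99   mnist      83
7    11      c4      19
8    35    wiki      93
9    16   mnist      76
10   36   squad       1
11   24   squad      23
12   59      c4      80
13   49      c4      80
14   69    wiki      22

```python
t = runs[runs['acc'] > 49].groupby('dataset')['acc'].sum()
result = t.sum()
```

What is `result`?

filter rows where acc > 49:
    acc dataset  epochs
1    88    wiki      41
2    99      c4      27
4    58    wiki      22
6    99   mnist      83
12   59      c4      80
14   69    wiki      22
group by dataset, sum of acc:
dataset
c4       158
mnist     99
wiki     215
Name: acc, dtype: int64

472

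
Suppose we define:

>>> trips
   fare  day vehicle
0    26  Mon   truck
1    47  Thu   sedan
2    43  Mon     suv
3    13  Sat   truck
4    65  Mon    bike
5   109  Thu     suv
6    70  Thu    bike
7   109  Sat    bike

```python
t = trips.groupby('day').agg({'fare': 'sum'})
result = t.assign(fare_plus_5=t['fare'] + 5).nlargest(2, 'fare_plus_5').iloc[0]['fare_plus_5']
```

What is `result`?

231

group by day, sum of fare:
     fare
day      
Mon   134
Sat   122
Thu   226
add column fare_plus_5 = t['fare'] + 5:
     fare  fare_plus_5
day                   
Mon   134          139
Sat   122          127
Thu   226          231
take 2 rows with largest fare_plus_5:
     fare  fare_plus_5
day                   
Thu   226          231
Mon   134          139
Finally, value at position 0, column 'fare_plus_5' = 231.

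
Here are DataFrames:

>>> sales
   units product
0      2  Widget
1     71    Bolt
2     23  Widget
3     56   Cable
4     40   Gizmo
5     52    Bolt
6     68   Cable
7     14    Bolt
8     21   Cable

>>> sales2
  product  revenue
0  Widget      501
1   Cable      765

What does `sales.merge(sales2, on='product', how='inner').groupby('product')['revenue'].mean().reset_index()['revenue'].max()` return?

765.0

merge on 'product' (how='inner') → 5 rows:
   units product  revenue
0      2  Widget      501
1     23  Widget      501
2     56   Cable      765
3     68   Cable      765
4     21   Cable      765
group by product, mean of revenue:
product
Cable     765.0
Widget    501.0
Name: revenue, dtype: float64
reset_index():
  product  revenue
0   Cable    765.0
1  Widget    501.0
Then the max of column 'revenue': 765.0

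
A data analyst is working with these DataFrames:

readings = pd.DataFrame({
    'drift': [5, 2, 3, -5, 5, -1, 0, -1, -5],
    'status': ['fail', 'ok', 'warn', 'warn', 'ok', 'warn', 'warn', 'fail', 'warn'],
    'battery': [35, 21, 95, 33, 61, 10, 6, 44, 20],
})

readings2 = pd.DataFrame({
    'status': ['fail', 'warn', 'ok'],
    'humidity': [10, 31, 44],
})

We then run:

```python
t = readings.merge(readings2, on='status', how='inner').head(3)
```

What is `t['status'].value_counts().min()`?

merge on 'status' (how='inner') → 9 rows:
   drift status  battery  humidity
0      5   fail       35        10
1      2     ok       21        44
2      3   warn       95        31
3     -5   warn       33        31
4      5     ok       61        44
5     -1   warn       10        31
6      0   warn        6        31
7     -1   fail       44        10
8     -5   warn       20        31
take first 3 rows:
   drift status  battery  humidity
0      5   fail       35        10
1      2     ok       21        44
2      3   warn       95        31
value_counts of status:
status
fail    1
ok      1
warn    1
Name: count, dtype: int64

1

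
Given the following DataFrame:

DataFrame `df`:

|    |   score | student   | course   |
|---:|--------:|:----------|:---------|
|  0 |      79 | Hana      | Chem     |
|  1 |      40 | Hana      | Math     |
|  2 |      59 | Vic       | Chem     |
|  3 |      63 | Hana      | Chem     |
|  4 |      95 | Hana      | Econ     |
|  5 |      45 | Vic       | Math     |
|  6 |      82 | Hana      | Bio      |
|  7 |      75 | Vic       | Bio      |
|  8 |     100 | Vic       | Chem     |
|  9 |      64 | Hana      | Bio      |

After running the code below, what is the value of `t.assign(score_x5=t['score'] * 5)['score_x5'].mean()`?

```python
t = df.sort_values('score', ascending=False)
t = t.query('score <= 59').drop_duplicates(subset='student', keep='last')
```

sort by score descending:
   score student course
8    100     Vic   Chem
4     95    Hana   Econ
6     82    Hana    Bio
0     79    Hana   Chem
7     75     Vic    Bio
9     64    Hana    Bio
3     63    Hana   Chem
2     59     Vic   Chem
5     45     Vic   Math
1     40    Hana   Math
filter rows where score <= 59:
   score student course
2     59     Vic   Chem
5     45     Vic   Math
1     40    Hana   Math
drop duplicate student (keep=last):
   score student course
5     45     Vic   Math
1     40    Hana   Math
add column score_x5 = t['score'] * 5:
   score student course  score_x5
5     45     Vic   Math       225
1     40    Hana   Math       200

212.5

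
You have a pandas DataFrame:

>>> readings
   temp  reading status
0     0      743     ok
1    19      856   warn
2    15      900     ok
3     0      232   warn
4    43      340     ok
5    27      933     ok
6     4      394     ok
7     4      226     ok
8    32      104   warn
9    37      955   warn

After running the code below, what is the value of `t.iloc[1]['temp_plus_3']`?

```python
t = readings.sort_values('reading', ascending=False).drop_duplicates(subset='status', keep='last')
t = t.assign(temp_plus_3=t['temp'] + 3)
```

35

sort by reading descending:
   temp  reading status
9    37      955   warn
5    27      933     ok
2    15      900     ok
1    19      856   warn
0     0      743     ok
6     4      394     ok
4    43      340     ok
3     0      232   warn
7     4      226     ok
8    32      104   warn
drop duplicate status (keep=last):
   temp  reading status
7     4      226     ok
8    32      104   warn
add column temp_plus_3 = t['temp'] + 3:
   temp  reading status  temp_plus_3
7     4      226     ok            7
8    32      104   warn           35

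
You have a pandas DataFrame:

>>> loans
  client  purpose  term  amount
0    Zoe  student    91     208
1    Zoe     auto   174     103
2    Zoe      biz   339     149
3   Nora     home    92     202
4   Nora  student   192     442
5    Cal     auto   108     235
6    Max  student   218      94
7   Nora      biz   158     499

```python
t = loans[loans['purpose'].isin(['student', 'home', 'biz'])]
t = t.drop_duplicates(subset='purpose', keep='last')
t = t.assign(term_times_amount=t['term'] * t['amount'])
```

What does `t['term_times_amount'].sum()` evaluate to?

filter rows where purpose in ['student', 'home', 'biz']:
  client  purpose  term  amount
0    Zoe  student    91     208
2    Zoe      biz   339     149
3   Nora     home    92     202
4   Nora  student   192     442
6    Max  student   218      94
7   Nora      biz   158     499
drop duplicate purpose (keep=last):
  client  purpose  term  amount
3   Nora     home    92     202
6    Max  student   218      94
7   Nora      biz   158     499
add column term_times_amount = t['term'] * t['amount']:
  client  purpose  term  amount  term_times_amount
3   Nora     home    92     202              18584
6    Max  student   218      94              20492
7   Nora      biz   158     499              78842
sum of column 'term_times_amount' → 117918

117918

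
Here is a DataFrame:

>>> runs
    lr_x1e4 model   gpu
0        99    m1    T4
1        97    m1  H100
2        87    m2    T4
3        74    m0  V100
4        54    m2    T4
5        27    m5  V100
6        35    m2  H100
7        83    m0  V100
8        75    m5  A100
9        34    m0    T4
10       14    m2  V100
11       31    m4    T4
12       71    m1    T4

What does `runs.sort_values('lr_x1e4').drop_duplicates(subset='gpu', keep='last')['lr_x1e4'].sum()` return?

354

sort by lr_x1e4:
    lr_x1e4 model   gpu
10       14    m2  V100
5        27    m5  V100
11       31    m4    T4
9        34    m0    T4
6        35    m2  H100
4        54    m2    T4
12       71    m1    T4
3        74    m0  V100
8        75    m5  A100
7        83    m0  V100
2        87    m2    T4
1        97    m1  H100
0        99    m1    T4
drop duplicate gpu (keep=last):
   lr_x1e4 model   gpu
8       75    m5  A100
7       83    m0  V100
1       97    m1  H100
0       99    m1    T4
Taking the sum of column 'lr_x1e4' gives 354.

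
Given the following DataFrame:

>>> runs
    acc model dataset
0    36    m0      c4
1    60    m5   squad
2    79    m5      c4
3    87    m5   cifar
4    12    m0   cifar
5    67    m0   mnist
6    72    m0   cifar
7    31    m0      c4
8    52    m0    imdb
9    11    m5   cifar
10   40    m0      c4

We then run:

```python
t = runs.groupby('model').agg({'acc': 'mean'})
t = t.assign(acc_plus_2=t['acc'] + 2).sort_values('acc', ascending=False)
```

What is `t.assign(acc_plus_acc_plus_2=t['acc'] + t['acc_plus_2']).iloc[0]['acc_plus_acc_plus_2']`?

group by model, mean of acc:
             acc
model           
m0     44.285714
m5     59.250000
add column acc_plus_2 = t['acc'] + 2:
             acc  acc_plus_2
model                       
m0     44.285714   46.285714
m5     59.250000   61.250000
sort by acc descending:
             acc  acc_plus_2
model                       
m5     59.250000   61.250000
m0     44.285714   46.285714
add column acc_plus_acc_plus_2 = t['acc'] + t['acc_plus_2']:
             acc  acc_plus_2  acc_plus_acc_plus_2
model                                            
m5     59.250000   61.250000           120.500000
m0     44.285714   46.285714            90.571429
value at position 0, column 'acc_plus_acc_plus_2' → 120.5

120.5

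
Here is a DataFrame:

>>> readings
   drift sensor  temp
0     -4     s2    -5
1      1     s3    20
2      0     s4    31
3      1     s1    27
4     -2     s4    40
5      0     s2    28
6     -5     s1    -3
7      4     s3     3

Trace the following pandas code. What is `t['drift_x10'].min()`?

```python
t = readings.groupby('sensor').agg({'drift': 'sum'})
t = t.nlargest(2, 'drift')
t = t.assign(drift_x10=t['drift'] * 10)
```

-20

group by sensor, sum of drift:
        drift
sensor       
s1         -4
s2         -4
s3          5
s4         -2
take 2 rows with largest drift:
        drift
sensor       
s3          5
s4         -2
add column drift_x10 = t['drift'] * 10:
        drift  drift_x10
sensor                  
s3          5         50
s4         -2        -20
Hence -20.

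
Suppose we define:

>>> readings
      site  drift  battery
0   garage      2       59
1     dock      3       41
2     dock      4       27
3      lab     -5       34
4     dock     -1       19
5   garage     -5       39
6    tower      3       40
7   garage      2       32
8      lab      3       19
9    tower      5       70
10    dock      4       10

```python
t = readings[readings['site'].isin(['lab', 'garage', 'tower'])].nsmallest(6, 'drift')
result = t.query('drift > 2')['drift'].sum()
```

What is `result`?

6

filter rows where site in ['lab', 'garage', 'tower']:
     site  drift  battery
0  garage      2       59
3     lab     -5       34
5  garage     -5       39
6   tower      3       40
7  garage      2       32
8     lab      3       19
9   tower      5       70
take 6 rows with smallest drift:
     site  drift  battery
3     lab     -5       34
5  garage     -5       39
0  garage      2       59
7  garage      2       32
6   tower      3       40
8     lab      3       19
filter rows where drift > 2:
    site  drift  battery
6  tower      3       40
8    lab      3       19
Hence 6.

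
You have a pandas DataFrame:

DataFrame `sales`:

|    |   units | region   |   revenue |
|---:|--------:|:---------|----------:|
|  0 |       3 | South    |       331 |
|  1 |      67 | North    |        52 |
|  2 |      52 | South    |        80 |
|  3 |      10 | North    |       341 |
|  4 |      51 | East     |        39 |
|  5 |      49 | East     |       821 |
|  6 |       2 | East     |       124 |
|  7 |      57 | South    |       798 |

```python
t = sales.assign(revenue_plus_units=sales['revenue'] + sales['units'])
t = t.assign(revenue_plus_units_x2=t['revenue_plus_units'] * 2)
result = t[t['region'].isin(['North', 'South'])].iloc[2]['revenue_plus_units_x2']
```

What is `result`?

264

add column revenue_plus_units = sales['revenue'] + sales['units']:
   units region  revenue  revenue_plus_units
0      3  South      331                 334
1     67  North       52                 119
2     52  South       80                 132
3     10  North      341                 351
4     51   East       39                  90
5     49   East      821                 870
6      2   East      124                 126
7     57  South      798                 855
add column revenue_plus_units_x2 = t['revenue_plus_units'] * 2:
   units region  revenue  revenue_plus_units  revenue_plus_units_x2
0      3  South      331                 334                    668
1     67  North       52                 119                    238
2     52  South       80                 132                    264
3     10  North      341                 351                    702
4     51   East       39                  90                    180
5     49   East      821                 870                   1740
6      2   East      124                 126                    252
7     57  South      798                 855                   1710
filter rows where region in ['North', 'South']:
   units region  revenue  revenue_plus_units  revenue_plus_units_x2
0      3  South      331                 334                    668
1     67  North       52                 119                    238
2     52  South       80                 132                    264
3     10  North      341                 351                    702
7     57  South      798                 855                   1710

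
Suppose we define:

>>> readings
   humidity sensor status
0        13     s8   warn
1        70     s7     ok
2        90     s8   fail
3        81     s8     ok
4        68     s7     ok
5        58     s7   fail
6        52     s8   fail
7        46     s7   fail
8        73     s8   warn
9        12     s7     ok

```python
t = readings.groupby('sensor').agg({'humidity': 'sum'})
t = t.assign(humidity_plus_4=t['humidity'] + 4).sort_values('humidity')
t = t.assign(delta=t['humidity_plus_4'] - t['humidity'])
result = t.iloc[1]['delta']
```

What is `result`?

group by sensor, sum of humidity:
        humidity
sensor          
s7           254
s8           309
add column humidity_plus_4 = t['humidity'] + 4:
        humidity  humidity_plus_4
sensor                           
s7           254              258
s8           309              313
sort by humidity:
        humidity  humidity_plus_4
sensor                           
s7           254              258
s8           309              313
add column delta = t['humidity_plus_4'] - t['humidity']:
        humidity  humidity_plus_4  delta
sensor                                  
s7           254              258      4
s8           309              313      4
Reading off the value at position 1, column 'delta', we get 4.

4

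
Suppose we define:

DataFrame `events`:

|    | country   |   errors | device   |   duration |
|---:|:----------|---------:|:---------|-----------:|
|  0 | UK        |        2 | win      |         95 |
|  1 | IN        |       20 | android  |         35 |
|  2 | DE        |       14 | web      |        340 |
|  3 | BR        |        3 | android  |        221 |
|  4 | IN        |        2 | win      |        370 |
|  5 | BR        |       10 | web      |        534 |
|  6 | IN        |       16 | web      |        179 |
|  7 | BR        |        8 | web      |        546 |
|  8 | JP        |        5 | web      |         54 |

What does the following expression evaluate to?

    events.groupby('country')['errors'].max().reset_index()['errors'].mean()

group by country, max of errors:
country
BR    10
DE    14
IN    20
JP     5
UK     2
Name: errors, dtype: int64
reset_index():
  country  errors
0      BR      10
1      DE      14
2      IN      20
3      JP       5
4      UK       2
Finally, mean of column 'errors' = 10.2.

10.2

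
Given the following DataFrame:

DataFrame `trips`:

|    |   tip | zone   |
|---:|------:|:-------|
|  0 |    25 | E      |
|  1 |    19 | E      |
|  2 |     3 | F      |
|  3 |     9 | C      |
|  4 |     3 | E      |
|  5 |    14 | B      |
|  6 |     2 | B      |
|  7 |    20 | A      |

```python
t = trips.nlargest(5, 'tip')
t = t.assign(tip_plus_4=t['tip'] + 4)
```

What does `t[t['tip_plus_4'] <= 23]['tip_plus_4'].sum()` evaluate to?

take 5 rows with largest tip:
   tip zone
0   25    E
7   20    A
1   19    E
5   14    B
3    9    C
add column tip_plus_4 = t['tip'] + 4:
   tip zone  tip_plus_4
0   25    E          29
7   20    A          24
1   19    E          23
5   14    B          18
3    9    C          13
filter rows where tip_plus_4 <= 23:
   tip zone  tip_plus_4
1   19    E          23
5   14    B          18
3    9    C          13
So sum() = 54.

54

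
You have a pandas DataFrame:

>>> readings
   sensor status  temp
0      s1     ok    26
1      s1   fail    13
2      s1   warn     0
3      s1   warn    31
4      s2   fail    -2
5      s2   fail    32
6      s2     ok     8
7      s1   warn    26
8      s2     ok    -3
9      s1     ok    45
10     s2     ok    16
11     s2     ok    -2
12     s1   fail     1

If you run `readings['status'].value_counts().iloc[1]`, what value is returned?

4

value_counts of status:
status
ok      6
fail    4
warn    3
Name: count, dtype: int64
The value at position 1 is 4.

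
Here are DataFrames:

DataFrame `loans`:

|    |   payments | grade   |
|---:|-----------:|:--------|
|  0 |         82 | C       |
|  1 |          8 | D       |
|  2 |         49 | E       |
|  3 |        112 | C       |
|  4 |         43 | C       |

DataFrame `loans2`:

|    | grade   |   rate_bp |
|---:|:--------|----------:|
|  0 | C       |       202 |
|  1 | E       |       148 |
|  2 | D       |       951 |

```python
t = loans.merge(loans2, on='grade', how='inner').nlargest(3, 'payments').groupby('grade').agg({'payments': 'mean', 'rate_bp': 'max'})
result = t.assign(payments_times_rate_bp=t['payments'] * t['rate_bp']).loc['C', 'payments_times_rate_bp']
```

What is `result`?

19594.0

merge on 'grade' (how='inner') → 5 rows:
   payments grade  rate_bp
0        82     C      202
1         8     D      951
2        49     E      148
3       112     C      202
4        43     C      202
take 3 rows with largest payments:
   payments grade  rate_bp
3       112     C      202
0        82     C      202
2        49     E      148
group by grade: mean(payments), max(rate_bp):
       payments  rate_bp
grade                   
C          97.0      202
E          49.0      148
add column payments_times_rate_bp = t['payments'] * t['rate_bp']:
       payments  rate_bp  payments_times_rate_bp
grade                                           
C          97.0      202                 19594.0
E          49.0      148                  7252.0
So loc['C', 'payments_times_rate_bp'] = 19594.0.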